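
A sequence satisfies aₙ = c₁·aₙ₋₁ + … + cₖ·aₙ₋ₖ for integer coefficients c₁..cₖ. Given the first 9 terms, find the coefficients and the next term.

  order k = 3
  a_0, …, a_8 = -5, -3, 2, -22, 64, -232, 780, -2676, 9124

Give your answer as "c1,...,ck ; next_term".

-3,2,2 ; -31164

  a_3 = -3·2 + 2·-3 + 2·-5 = -22
  a_4 = -3·-22 + 2·2 + 2·-3 = 64
  a_5 = -3·64 + 2·-22 + 2·2 = -232
  a_6 = -3·-232 + 2·64 + 2·-22 = 780
  a_7 = -3·780 + 2·-232 + 2·64 = -2676
  a_8 = -3·-2676 + 2·780 + 2·-232 = 9124
  a_9 = -3·9124 + 2·-2676 + 2·780 = -31164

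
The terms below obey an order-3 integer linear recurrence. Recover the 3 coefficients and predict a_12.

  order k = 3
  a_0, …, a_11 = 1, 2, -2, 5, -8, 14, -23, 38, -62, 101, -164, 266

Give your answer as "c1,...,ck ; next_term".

-2,0,1 ; -431

  a_3 = -2·-2 + 0·2 + 1·1 = 5
  a_4 = -2·5 + 0·-2 + 1·2 = -8
  a_5 = -2·-8 + 0·5 + 1·-2 = 14
  a_6 = -2·14 + 0·-8 + 1·5 = -23
  a_7 = -2·-23 + 0·14 + 1·-8 = 38
  a_8 = -2·38 + 0·-23 + 1·14 = -62
  a_9 = -2·-62 + 0·38 + 1·-23 = 101
  a_10 = -2·101 + 0·-62 + 1·38 = -164
  a_11 = -2·-164 + 0·101 + 1·-62 = 266
  a_12 = -2·266 + 0·-164 + 1·101 = -431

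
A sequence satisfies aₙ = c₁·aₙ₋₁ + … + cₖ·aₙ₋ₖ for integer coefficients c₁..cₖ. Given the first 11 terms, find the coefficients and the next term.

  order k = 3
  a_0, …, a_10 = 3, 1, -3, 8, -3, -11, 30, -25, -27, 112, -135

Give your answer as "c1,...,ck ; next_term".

  a_3 = -1·-3 + -1·1 + 2·3 = 8
  a_4 = -1·8 + -1·-3 + 2·1 = -3
  a_5 = -1·-3 + -1·8 + 2·-3 = -11
  a_6 = -1·-11 + -1·-3 + 2·8 = 30
  a_7 = -1·30 + -1·-11 + 2·-3 = -25
  a_8 = -1·-25 + -1·30 + 2·-11 = -27
  a_9 = -1·-27 + -1·-25 + 2·30 = 112
  a_10 = -1·112 + -1·-27 + 2·-25 = -135
  a_11 = -1·-135 + -1·112 + 2·-27 = -31

-1,-1,2 ; -31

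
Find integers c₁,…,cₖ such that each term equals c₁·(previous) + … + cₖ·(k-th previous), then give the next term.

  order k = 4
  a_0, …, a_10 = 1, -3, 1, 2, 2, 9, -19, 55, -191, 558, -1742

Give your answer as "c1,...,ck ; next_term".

-2,3,-2,-3 ; 5375

  a_4 = -2·2 + 3·1 + -2·-3 + -3·1 = 2
  a_5 = -2·2 + 3·2 + -2·1 + -3·-3 = 9
  a_6 = -2·9 + 3·2 + -2·2 + -3·1 = -19
  a_7 = -2·-19 + 3·9 + -2·2 + -3·2 = 55
  a_8 = -2·55 + 3·-19 + -2·9 + -3·2 = -191
  a_9 = -2·-191 + 3·55 + -2·-19 + -3·9 = 558
  a_10 = -2·558 + 3·-191 + -2·55 + -3·-19 = -1742
  a_11 = -2·-1742 + 3·558 + -2·-191 + -3·55 = 5375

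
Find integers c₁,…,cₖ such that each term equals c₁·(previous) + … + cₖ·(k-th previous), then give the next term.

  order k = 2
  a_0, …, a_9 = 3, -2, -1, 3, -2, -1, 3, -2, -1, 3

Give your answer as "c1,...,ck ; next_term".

  a_2 = -1·-2 + -1·3 = -1
  a_3 = -1·-1 + -1·-2 = 3
  a_4 = -1·3 + -1·-1 = -2
  a_5 = -1·-2 + -1·3 = -1
  a_6 = -1·-1 + -1·-2 = 3
  a_7 = -1·3 + -1·-1 = -2
  a_8 = -1·-2 + -1·3 = -1
  a_9 = -1·-1 + -1·-2 = 3
  a_10 = -1·3 + -1·-1 = -2

-1,-1 ; -2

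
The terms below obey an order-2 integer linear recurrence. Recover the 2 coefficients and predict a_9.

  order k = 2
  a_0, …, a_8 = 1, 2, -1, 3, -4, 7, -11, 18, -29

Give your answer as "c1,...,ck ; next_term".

-1,1 ; 47

  a_2 = -1·2 + 1·1 = -1
  a_3 = -1·-1 + 1·2 = 3
  a_4 = -1·3 + 1·-1 = -4
  a_5 = -1·-4 + 1·3 = 7
  a_6 = -1·7 + 1·-4 = -11
  a_7 = -1·-11 + 1·7 = 18
  a_8 = -1·18 + 1·-11 = -29
  a_9 = -1·-29 + 1·18 = 47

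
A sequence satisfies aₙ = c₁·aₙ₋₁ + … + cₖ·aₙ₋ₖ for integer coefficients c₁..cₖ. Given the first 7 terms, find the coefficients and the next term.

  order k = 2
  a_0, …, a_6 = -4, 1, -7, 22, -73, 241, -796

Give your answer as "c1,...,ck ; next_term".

  a_2 = -3·1 + 1·-4 = -7
  a_3 = -3·-7 + 1·1 = 22
  a_4 = -3·22 + 1·-7 = -73
  a_5 = -3·-73 + 1·22 = 241
  a_6 = -3·241 + 1·-73 = -796
  a_7 = -3·-796 + 1·241 = 2629

-3,1 ; 2629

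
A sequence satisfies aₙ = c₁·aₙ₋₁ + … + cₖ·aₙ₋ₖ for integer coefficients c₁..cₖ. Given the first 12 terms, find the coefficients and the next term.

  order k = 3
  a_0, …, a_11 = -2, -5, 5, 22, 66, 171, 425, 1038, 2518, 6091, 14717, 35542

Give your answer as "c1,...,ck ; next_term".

3,-1,-1 ; 85818

  a_3 = 3·5 + -1·-5 + -1·-2 = 22
  a_4 = 3·22 + -1·5 + -1·-5 = 66
  a_5 = 3·66 + -1·22 + -1·5 = 171
  a_6 = 3·171 + -1·66 + -1·22 = 425
  a_7 = 3·425 + -1·171 + -1·66 = 1038
  a_8 = 3·1038 + -1·425 + -1·171 = 2518
  a_9 = 3·2518 + -1·1038 + -1·425 = 6091
  a_10 = 3·6091 + -1·2518 + -1·1038 = 14717
  a_11 = 3·14717 + -1·6091 + -1·2518 = 35542
  a_12 = 3·35542 + -1·14717 + -1·6091 = 85818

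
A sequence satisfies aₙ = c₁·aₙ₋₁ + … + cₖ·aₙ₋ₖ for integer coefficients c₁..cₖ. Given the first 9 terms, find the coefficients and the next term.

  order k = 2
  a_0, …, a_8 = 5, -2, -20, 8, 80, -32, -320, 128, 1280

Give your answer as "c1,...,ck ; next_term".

0,-4 ; -512

  a_2 = 0·-2 + -4·5 = -20
  a_3 = 0·-20 + -4·-2 = 8
  a_4 = 0·8 + -4·-20 = 80
  a_5 = 0·80 + -4·8 = -32
  a_6 = 0·-32 + -4·80 = -320
  a_7 = 0·-320 + -4·-32 = 128
  a_8 = 0·128 + -4·-320 = 1280
  a_9 = 0·1280 + -4·128 = -512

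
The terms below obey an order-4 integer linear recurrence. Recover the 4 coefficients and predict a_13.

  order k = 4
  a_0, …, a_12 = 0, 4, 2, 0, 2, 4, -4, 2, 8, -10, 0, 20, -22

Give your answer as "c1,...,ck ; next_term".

-1,-1,1,1 ; -8

  a_4 = -1·0 + -1·2 + 1·4 + 1·0 = 2
  a_5 = -1·2 + -1·0 + 1·2 + 1·4 = 4
  a_6 = -1·4 + -1·2 + 1·0 + 1·2 = -4
  a_7 = -1·-4 + -1·4 + 1·2 + 1·0 = 2
  a_8 = -1·2 + -1·-4 + 1·4 + 1·2 = 8
  a_9 = -1·8 + -1·2 + 1·-4 + 1·4 = -10
  a_10 = -1·-10 + -1·8 + 1·2 + 1·-4 = 0
  a_11 = -1·0 + -1·-10 + 1·8 + 1·2 = 20
  a_12 = -1·20 + -1·0 + 1·-10 + 1·8 = -22
  a_13 = -1·-22 + -1·20 + 1·0 + 1·-10 = -8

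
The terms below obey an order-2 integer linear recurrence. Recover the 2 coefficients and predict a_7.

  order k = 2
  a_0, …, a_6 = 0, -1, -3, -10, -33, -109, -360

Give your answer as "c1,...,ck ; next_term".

3,1 ; -1189

  a_2 = 3·-1 + 1·0 = -3
  a_3 = 3·-3 + 1·-1 = -10
  a_4 = 3·-10 + 1·-3 = -33
  a_5 = 3·-33 + 1·-10 = -109
  a_6 = 3·-109 + 1·-33 = -360
  a_7 = 3·-360 + 1·-109 = -1189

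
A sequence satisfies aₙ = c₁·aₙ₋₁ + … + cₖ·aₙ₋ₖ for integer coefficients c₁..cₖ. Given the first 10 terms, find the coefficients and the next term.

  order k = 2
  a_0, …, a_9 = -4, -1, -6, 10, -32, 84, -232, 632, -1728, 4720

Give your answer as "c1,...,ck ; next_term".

-2,2 ; -12896

  a_2 = -2·-1 + 2·-4 = -6
  a_3 = -2·-6 + 2·-1 = 10
  a_4 = -2·10 + 2·-6 = -32
  a_5 = -2·-32 + 2·10 = 84
  a_6 = -2·84 + 2·-32 = -232
  a_7 = -2·-232 + 2·84 = 632
  a_8 = -2·632 + 2·-232 = -1728
  a_9 = -2·-1728 + 2·632 = 4720
  a_10 = -2·4720 + 2·-1728 = -12896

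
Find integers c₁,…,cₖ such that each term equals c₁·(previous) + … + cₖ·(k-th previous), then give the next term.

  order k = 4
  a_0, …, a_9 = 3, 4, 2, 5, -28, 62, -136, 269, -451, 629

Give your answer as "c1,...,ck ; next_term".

-3,-2,0,-3 ; -577

  a_4 = -3·5 + -2·2 + 0·4 + -3·3 = -28
  a_5 = -3·-28 + -2·5 + 0·2 + -3·4 = 62
  a_6 = -3·62 + -2·-28 + 0·5 + -3·2 = -136
  a_7 = -3·-136 + -2·62 + 0·-28 + -3·5 = 269
  a_8 = -3·269 + -2·-136 + 0·62 + -3·-28 = -451
  a_9 = -3·-451 + -2·269 + 0·-136 + -3·62 = 629
  a_10 = -3·629 + -2·-451 + 0·269 + -3·-136 = -577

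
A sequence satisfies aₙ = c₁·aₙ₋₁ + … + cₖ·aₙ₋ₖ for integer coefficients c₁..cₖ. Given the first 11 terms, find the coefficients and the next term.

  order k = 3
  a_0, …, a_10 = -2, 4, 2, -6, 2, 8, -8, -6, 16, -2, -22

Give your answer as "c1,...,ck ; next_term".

0,-1,1 ; 18

  a_3 = 0·2 + -1·4 + 1·-2 = -6
  a_4 = 0·-6 + -1·2 + 1·4 = 2
  a_5 = 0·2 + -1·-6 + 1·2 = 8
  a_6 = 0·8 + -1·2 + 1·-6 = -8
  a_7 = 0·-8 + -1·8 + 1·2 = -6
  a_8 = 0·-6 + -1·-8 + 1·8 = 16
  a_9 = 0·16 + -1·-6 + 1·-8 = -2
  a_10 = 0·-2 + -1·16 + 1·-6 = -22
  a_11 = 0·-22 + -1·-2 + 1·16 = 18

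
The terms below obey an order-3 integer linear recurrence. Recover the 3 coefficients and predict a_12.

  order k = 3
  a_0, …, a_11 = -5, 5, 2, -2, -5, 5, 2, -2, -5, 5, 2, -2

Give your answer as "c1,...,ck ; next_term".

  a_3 = -1·2 + -1·5 + -1·-5 = -2
  a_4 = -1·-2 + -1·2 + -1·5 = -5
  a_5 = -1·-5 + -1·-2 + -1·2 = 5
  a_6 = -1·5 + -1·-5 + -1·-2 = 2
  a_7 = -1·2 + -1·5 + -1·-5 = -2
  a_8 = -1·-2 + -1·2 + -1·5 = -5
  a_9 = -1·-5 + -1·-2 + -1·2 = 5
  a_10 = -1·5 + -1·-5 + -1·-2 = 2
  a_11 = -1·2 + -1·5 + -1·-5 = -2
  a_12 = -1·-2 + -1·2 + -1·5 = -5

-1,-1,-1 ; -5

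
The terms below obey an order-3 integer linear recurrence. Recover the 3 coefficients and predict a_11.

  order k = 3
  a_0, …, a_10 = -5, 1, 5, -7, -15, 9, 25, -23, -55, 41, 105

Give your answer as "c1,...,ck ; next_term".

  a_3 = 1·5 + -2·1 + 2·-5 = -7
  a_4 = 1·-7 + -2·5 + 2·1 = -15
  a_5 = 1·-15 + -2·-7 + 2·5 = 9
  a_6 = 1·9 + -2·-15 + 2·-7 = 25
  a_7 = 1·25 + -2·9 + 2·-15 = -23
  a_8 = 1·-23 + -2·25 + 2·9 = -55
  a_9 = 1·-55 + -2·-23 + 2·25 = 41
  a_10 = 1·41 + -2·-55 + 2·-23 = 105
  a_11 = 1·105 + -2·41 + 2·-55 = -87

1,-2,2 ; -87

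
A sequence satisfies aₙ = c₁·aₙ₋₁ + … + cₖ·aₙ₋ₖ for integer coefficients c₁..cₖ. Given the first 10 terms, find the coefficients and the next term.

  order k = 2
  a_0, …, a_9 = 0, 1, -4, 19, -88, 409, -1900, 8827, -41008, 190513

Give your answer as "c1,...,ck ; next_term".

  a_2 = -4·1 + 3·0 = -4
  a_3 = -4·-4 + 3·1 = 19
  a_4 = -4·19 + 3·-4 = -88
  a_5 = -4·-88 + 3·19 = 409
  a_6 = -4·409 + 3·-88 = -1900
  a_7 = -4·-1900 + 3·409 = 8827
  a_8 = -4·8827 + 3·-1900 = -41008
  a_9 = -4·-41008 + 3·8827 = 190513
  a_10 = -4·190513 + 3·-41008 = -885076

-4,3 ; -885076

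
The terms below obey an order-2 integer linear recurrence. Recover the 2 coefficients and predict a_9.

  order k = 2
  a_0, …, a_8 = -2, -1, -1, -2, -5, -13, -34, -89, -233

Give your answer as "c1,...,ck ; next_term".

3,-1 ; -610

  a_2 = 3·-1 + -1·-2 = -1
  a_3 = 3·-1 + -1·-1 = -2
  a_4 = 3·-2 + -1·-1 = -5
  a_5 = 3·-5 + -1·-2 = -13
  a_6 = 3·-13 + -1·-5 = -34
  a_7 = 3·-34 + -1·-13 = -89
  a_8 = 3·-89 + -1·-34 = -233
  a_9 = 3·-233 + -1·-89 = -610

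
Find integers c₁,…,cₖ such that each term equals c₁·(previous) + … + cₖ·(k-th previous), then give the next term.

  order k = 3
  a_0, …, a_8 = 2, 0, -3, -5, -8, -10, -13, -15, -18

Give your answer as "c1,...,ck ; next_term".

1,1,-1 ; -20

  a_3 = 1·-3 + 1·0 + -1·2 = -5
  a_4 = 1·-5 + 1·-3 + -1·0 = -8
  a_5 = 1·-8 + 1·-5 + -1·-3 = -10
  a_6 = 1·-10 + 1·-8 + -1·-5 = -13
  a_7 = 1·-13 + 1·-10 + -1·-8 = -15
  a_8 = 1·-15 + 1·-13 + -1·-10 = -18
  a_9 = 1·-18 + 1·-15 + -1·-13 = -20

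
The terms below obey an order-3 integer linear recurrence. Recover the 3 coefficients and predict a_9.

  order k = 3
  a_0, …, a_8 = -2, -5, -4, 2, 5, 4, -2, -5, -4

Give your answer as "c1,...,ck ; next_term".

0,0,-1 ; 2

  a_3 = 0·-4 + 0·-5 + -1·-2 = 2
  a_4 = 0·2 + 0·-4 + -1·-5 = 5
  a_5 = 0·5 + 0·2 + -1·-4 = 4
  a_6 = 0·4 + 0·5 + -1·2 = -2
  a_7 = 0·-2 + 0·4 + -1·5 = -5
  a_8 = 0·-5 + 0·-2 + -1·4 = -4
  a_9 = 0·-4 + 0·-5 + -1·-2 = 2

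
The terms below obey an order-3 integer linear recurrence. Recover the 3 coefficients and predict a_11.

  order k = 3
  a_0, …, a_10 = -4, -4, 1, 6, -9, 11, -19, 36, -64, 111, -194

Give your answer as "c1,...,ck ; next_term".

  a_3 = -2·1 + -1·-4 + -1·-4 = 6
  a_4 = -2·6 + -1·1 + -1·-4 = -9
  a_5 = -2·-9 + -1·6 + -1·1 = 11
  a_6 = -2·11 + -1·-9 + -1·6 = -19
  a_7 = -2·-19 + -1·11 + -1·-9 = 36
  a_8 = -2·36 + -1·-19 + -1·11 = -64
  a_9 = -2·-64 + -1·36 + -1·-19 = 111
  a_10 = -2·111 + -1·-64 + -1·36 = -194
  a_11 = -2·-194 + -1·111 + -1·-64 = 341

-2,-1,-1 ; 341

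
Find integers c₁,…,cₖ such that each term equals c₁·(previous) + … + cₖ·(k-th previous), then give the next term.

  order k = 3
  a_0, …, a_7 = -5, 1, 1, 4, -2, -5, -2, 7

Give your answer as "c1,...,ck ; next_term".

0,-1,-1 ; 7

  a_3 = 0·1 + -1·1 + -1·-5 = 4
  a_4 = 0·4 + -1·1 + -1·1 = -2
  a_5 = 0·-2 + -1·4 + -1·1 = -5
  a_6 = 0·-5 + -1·-2 + -1·4 = -2
  a_7 = 0·-2 + -1·-5 + -1·-2 = 7
  a_8 = 0·7 + -1·-2 + -1·-5 = 7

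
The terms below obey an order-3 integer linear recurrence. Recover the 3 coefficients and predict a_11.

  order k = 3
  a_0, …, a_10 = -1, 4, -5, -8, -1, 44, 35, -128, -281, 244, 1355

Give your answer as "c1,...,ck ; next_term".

0,-3,-4 ; 392

  a_3 = 0·-5 + -3·4 + -4·-1 = -8
  a_4 = 0·-8 + -3·-5 + -4·4 = -1
  a_5 = 0·-1 + -3·-8 + -4·-5 = 44
  a_6 = 0·44 + -3·-1 + -4·-8 = 35
  a_7 = 0·35 + -3·44 + -4·-1 = -128
  a_8 = 0·-128 + -3·35 + -4·44 = -281
  a_9 = 0·-281 + -3·-128 + -4·35 = 244
  a_10 = 0·244 + -3·-281 + -4·-128 = 1355
  a_11 = 0·1355 + -3·244 + -4·-281 = 392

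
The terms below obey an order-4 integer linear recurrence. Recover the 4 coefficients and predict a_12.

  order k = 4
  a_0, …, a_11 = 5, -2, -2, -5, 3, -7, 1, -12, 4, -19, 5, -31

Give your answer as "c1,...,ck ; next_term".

0,1,0,1 ; 9

  a_4 = 0·-5 + 1·-2 + 0·-2 + 1·5 = 3
  a_5 = 0·3 + 1·-5 + 0·-2 + 1·-2 = -7
  a_6 = 0·-7 + 1·3 + 0·-5 + 1·-2 = 1
  a_7 = 0·1 + 1·-7 + 0·3 + 1·-5 = -12
  a_8 = 0·-12 + 1·1 + 0·-7 + 1·3 = 4
  a_9 = 0·4 + 1·-12 + 0·1 + 1·-7 = -19
  a_10 = 0·-19 + 1·4 + 0·-12 + 1·1 = 5
  a_11 = 0·5 + 1·-19 + 0·4 + 1·-12 = -31
  a_12 = 0·-31 + 1·5 + 0·-19 + 1·4 = 9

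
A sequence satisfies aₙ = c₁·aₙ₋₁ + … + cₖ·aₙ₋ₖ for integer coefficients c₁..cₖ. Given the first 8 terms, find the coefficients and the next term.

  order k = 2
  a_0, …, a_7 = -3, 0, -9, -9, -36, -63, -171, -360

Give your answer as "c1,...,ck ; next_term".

1,3 ; -873

  a_2 = 1·0 + 3·-3 = -9
  a_3 = 1·-9 + 3·0 = -9
  a_4 = 1·-9 + 3·-9 = -36
  a_5 = 1·-36 + 3·-9 = -63
  a_6 = 1·-63 + 3·-36 = -171
  a_7 = 1·-171 + 3·-63 = -360
  a_8 = 1·-360 + 3·-171 = -873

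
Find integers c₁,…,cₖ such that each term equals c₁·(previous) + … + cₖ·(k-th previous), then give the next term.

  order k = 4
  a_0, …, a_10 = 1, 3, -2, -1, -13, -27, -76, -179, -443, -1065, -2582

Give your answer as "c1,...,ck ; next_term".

2,2,-2,-1 ; -6229

  a_4 = 2·-1 + 2·-2 + -2·3 + -1·1 = -13
  a_5 = 2·-13 + 2·-1 + -2·-2 + -1·3 = -27
  a_6 = 2·-27 + 2·-13 + -2·-1 + -1·-2 = -76
  a_7 = 2·-76 + 2·-27 + -2·-13 + -1·-1 = -179
  a_8 = 2·-179 + 2·-76 + -2·-27 + -1·-13 = -443
  a_9 = 2·-443 + 2·-179 + -2·-76 + -1·-27 = -1065
  a_10 = 2·-1065 + 2·-443 + -2·-179 + -1·-76 = -2582
  a_11 = 2·-2582 + 2·-1065 + -2·-443 + -1·-179 = -6229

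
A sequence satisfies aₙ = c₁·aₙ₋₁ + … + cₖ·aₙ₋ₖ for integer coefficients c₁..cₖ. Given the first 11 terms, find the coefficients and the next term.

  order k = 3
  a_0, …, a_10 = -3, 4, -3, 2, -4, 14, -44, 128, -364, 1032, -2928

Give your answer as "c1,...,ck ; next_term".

  a_3 = -4·-3 + -4·4 + -2·-3 = 2
  a_4 = -4·2 + -4·-3 + -2·4 = -4
  a_5 = -4·-4 + -4·2 + -2·-3 = 14
  a_6 = -4·14 + -4·-4 + -2·2 = -44
  a_7 = -4·-44 + -4·14 + -2·-4 = 128
  a_8 = -4·128 + -4·-44 + -2·14 = -364
  a_9 = -4·-364 + -4·128 + -2·-44 = 1032
  a_10 = -4·1032 + -4·-364 + -2·128 = -2928
  a_11 = -4·-2928 + -4·1032 + -2·-364 = 8312

-4,-4,-2 ; 8312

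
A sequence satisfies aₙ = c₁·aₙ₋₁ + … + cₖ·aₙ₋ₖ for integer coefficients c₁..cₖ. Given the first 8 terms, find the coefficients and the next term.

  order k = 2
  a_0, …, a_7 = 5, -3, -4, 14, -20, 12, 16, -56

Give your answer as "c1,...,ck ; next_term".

-2,-2 ; 80

  a_2 = -2·-3 + -2·5 = -4
  a_3 = -2·-4 + -2·-3 = 14
  a_4 = -2·14 + -2·-4 = -20
  a_5 = -2·-20 + -2·14 = 12
  a_6 = -2·12 + -2·-20 = 16
  a_7 = -2·16 + -2·12 = -56
  a_8 = -2·-56 + -2·16 = 80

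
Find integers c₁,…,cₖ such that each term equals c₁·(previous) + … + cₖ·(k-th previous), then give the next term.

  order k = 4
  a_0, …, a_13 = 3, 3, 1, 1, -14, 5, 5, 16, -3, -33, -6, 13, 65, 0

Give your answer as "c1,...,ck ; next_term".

-1,-1,-2,-2 ; -79

  a_4 = -1·1 + -1·1 + -2·3 + -2·3 = -14
  a_5 = -1·-14 + -1·1 + -2·1 + -2·3 = 5
  a_6 = -1·5 + -1·-14 + -2·1 + -2·1 = 5
  a_7 = -1·5 + -1·5 + -2·-14 + -2·1 = 16
  a_8 = -1·16 + -1·5 + -2·5 + -2·-14 = -3
  a_9 = -1·-3 + -1·16 + -2·5 + -2·5 = -33
  a_10 = -1·-33 + -1·-3 + -2·16 + -2·5 = -6
  a_11 = -1·-6 + -1·-33 + -2·-3 + -2·16 = 13
  a_12 = -1·13 + -1·-6 + -2·-33 + -2·-3 = 65
  a_13 = -1·65 + -1·13 + -2·-6 + -2·-33 = 0
  a_14 = -1·0 + -1·65 + -2·13 + -2·-6 = -79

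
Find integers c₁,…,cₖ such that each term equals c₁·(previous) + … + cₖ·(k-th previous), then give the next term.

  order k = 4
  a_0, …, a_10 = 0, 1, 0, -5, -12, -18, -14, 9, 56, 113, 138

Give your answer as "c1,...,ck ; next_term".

  a_4 = 2·-5 + -1·0 + -2·1 + 1·0 = -12
  a_5 = 2·-12 + -1·-5 + -2·0 + 1·1 = -18
  a_6 = 2·-18 + -1·-12 + -2·-5 + 1·0 = -14
  a_7 = 2·-14 + -1·-18 + -2·-12 + 1·-5 = 9
  a_8 = 2·9 + -1·-14 + -2·-18 + 1·-12 = 56
  a_9 = 2·56 + -1·9 + -2·-14 + 1·-18 = 113
  a_10 = 2·113 + -1·56 + -2·9 + 1·-14 = 138
  a_11 = 2·138 + -1·113 + -2·56 + 1·9 = 60

2,-1,-2,1 ; 60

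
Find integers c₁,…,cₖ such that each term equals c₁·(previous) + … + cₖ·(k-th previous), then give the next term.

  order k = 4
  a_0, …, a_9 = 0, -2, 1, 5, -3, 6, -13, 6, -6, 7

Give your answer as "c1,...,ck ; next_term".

  a_4 = -1·5 + 0·1 + -1·-2 + -2·0 = -3
  a_5 = -1·-3 + 0·5 + -1·1 + -2·-2 = 6
  a_6 = -1·6 + 0·-3 + -1·5 + -2·1 = -13
  a_7 = -1·-13 + 0·6 + -1·-3 + -2·5 = 6
  a_8 = -1·6 + 0·-13 + -1·6 + -2·-3 = -6
  a_9 = -1·-6 + 0·6 + -1·-13 + -2·6 = 7
  a_10 = -1·7 + 0·-6 + -1·6 + -2·-13 = 13

-1,0,-1,-2 ; 13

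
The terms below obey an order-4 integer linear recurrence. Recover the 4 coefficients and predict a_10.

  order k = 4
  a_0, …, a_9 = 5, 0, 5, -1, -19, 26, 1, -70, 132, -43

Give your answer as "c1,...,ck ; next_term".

-1,-2,1,-2 ; -293

  a_4 = -1·-1 + -2·5 + 1·0 + -2·5 = -19
  a_5 = -1·-19 + -2·-1 + 1·5 + -2·0 = 26
  a_6 = -1·26 + -2·-19 + 1·-1 + -2·5 = 1
  a_7 = -1·1 + -2·26 + 1·-19 + -2·-1 = -70
  a_8 = -1·-70 + -2·1 + 1·26 + -2·-19 = 132
  a_9 = -1·132 + -2·-70 + 1·1 + -2·26 = -43
  a_10 = -1·-43 + -2·132 + 1·-70 + -2·1 = -293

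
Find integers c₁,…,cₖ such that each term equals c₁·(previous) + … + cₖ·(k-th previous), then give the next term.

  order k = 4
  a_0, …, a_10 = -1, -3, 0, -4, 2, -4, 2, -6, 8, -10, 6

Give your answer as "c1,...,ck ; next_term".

-1,-1,0,2 ; -8

  a_4 = -1·-4 + -1·0 + 0·-3 + 2·-1 = 2
  a_5 = -1·2 + -1·-4 + 0·0 + 2·-3 = -4
  a_6 = -1·-4 + -1·2 + 0·-4 + 2·0 = 2
  a_7 = -1·2 + -1·-4 + 0·2 + 2·-4 = -6
  a_8 = -1·-6 + -1·2 + 0·-4 + 2·2 = 8
  a_9 = -1·8 + -1·-6 + 0·2 + 2·-4 = -10
  a_10 = -1·-10 + -1·8 + 0·-6 + 2·2 = 6
  a_11 = -1·6 + -1·-10 + 0·8 + 2·-6 = -8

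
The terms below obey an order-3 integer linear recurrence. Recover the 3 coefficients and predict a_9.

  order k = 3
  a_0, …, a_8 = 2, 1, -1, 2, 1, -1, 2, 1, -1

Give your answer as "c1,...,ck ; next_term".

0,0,1 ; 2

  a_3 = 0·-1 + 0·1 + 1·2 = 2
  a_4 = 0·2 + 0·-1 + 1·1 = 1
  a_5 = 0·1 + 0·2 + 1·-1 = -1
  a_6 = 0·-1 + 0·1 + 1·2 = 2
  a_7 = 0·2 + 0·-1 + 1·1 = 1
  a_8 = 0·1 + 0·2 + 1·-1 = -1
  a_9 = 0·-1 + 0·1 + 1·2 = 2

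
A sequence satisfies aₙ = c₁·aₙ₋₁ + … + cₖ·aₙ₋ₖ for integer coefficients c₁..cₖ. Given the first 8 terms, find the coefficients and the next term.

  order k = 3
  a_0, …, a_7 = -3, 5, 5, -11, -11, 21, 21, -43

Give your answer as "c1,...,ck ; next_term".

1,-2,2 ; -43

  a_3 = 1·5 + -2·5 + 2·-3 = -11
  a_4 = 1·-11 + -2·5 + 2·5 = -11
  a_5 = 1·-11 + -2·-11 + 2·5 = 21
  a_6 = 1·21 + -2·-11 + 2·-11 = 21
  a_7 = 1·21 + -2·21 + 2·-11 = -43
  a_8 = 1·-43 + -2·21 + 2·21 = -43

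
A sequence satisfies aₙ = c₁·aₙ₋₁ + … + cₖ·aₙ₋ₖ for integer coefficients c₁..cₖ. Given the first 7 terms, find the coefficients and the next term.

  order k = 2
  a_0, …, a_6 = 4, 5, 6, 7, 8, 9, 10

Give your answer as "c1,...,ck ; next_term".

2,-1 ; 11

  a_2 = 2·5 + -1·4 = 6
  a_3 = 2·6 + -1·5 = 7
  a_4 = 2·7 + -1·6 = 8
  a_5 = 2·8 + -1·7 = 9
  a_6 = 2·9 + -1·8 = 10
  a_7 = 2·10 + -1·9 = 11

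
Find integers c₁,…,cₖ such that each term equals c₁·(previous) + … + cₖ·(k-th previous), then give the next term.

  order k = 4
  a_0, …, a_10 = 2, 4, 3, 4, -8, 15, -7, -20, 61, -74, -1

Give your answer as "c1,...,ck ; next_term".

-2,-2,1,1 ; 191

  a_4 = -2·4 + -2·3 + 1·4 + 1·2 = -8
  a_5 = -2·-8 + -2·4 + 1·3 + 1·4 = 15
  a_6 = -2·15 + -2·-8 + 1·4 + 1·3 = -7
  a_7 = -2·-7 + -2·15 + 1·-8 + 1·4 = -20
  a_8 = -2·-20 + -2·-7 + 1·15 + 1·-8 = 61
  a_9 = -2·61 + -2·-20 + 1·-7 + 1·15 = -74
  a_10 = -2·-74 + -2·61 + 1·-20 + 1·-7 = -1
  a_11 = -2·-1 + -2·-74 + 1·61 + 1·-20 = 191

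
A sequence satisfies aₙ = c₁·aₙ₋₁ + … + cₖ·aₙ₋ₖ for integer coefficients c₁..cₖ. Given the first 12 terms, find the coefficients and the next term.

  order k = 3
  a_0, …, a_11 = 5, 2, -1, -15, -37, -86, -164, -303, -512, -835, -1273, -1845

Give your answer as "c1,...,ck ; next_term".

  a_3 = 2·-1 + 1·2 + -3·5 = -15
  a_4 = 2·-15 + 1·-1 + -3·2 = -37
  a_5 = 2·-37 + 1·-15 + -3·-1 = -86
  a_6 = 2·-86 + 1·-37 + -3·-15 = -164
  a_7 = 2·-164 + 1·-86 + -3·-37 = -303
  a_8 = 2·-303 + 1·-164 + -3·-86 = -512
  a_9 = 2·-512 + 1·-303 + -3·-164 = -835
  a_10 = 2·-835 + 1·-512 + -3·-303 = -1273
  a_11 = 2·-1273 + 1·-835 + -3·-512 = -1845
  a_12 = 2·-1845 + 1·-1273 + -3·-835 = -2458

2,1,-3 ; -2458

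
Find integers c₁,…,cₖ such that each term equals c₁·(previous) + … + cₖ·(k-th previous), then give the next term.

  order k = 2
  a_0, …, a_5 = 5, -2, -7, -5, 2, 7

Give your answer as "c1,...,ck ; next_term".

1,-1 ; 5

  a_2 = 1·-2 + -1·5 = -7
  a_3 = 1·-7 + -1·-2 = -5
  a_4 = 1·-5 + -1·-7 = 2
  a_5 = 1·2 + -1·-5 = 7
  a_6 = 1·7 + -1·2 = 5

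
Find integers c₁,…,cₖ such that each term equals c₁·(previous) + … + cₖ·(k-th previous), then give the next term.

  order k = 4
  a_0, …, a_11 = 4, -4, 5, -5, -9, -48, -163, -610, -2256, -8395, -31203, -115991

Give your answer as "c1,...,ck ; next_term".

4,-1,-1,3 ; -431134

  a_4 = 4·-5 + -1·5 + -1·-4 + 3·4 = -9
  a_5 = 4·-9 + -1·-5 + -1·5 + 3·-4 = -48
  a_6 = 4·-48 + -1·-9 + -1·-5 + 3·5 = -163
  a_7 = 4·-163 + -1·-48 + -1·-9 + 3·-5 = -610
  a_8 = 4·-610 + -1·-163 + -1·-48 + 3·-9 = -2256
  a_9 = 4·-2256 + -1·-610 + -1·-163 + 3·-48 = -8395
  a_10 = 4·-8395 + -1·-2256 + -1·-610 + 3·-163 = -31203
  a_11 = 4·-31203 + -1·-8395 + -1·-2256 + 3·-610 = -115991
  a_12 = 4·-115991 + -1·-31203 + -1·-8395 + 3·-2256 = -431134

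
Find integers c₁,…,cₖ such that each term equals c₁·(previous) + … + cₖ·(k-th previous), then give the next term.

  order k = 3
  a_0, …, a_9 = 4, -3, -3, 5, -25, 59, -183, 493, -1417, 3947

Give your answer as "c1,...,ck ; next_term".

  a_3 = -2·-3 + 3·-3 + 2·4 = 5
  a_4 = -2·5 + 3·-3 + 2·-3 = -25
  a_5 = -2·-25 + 3·5 + 2·-3 = 59
  a_6 = -2·59 + 3·-25 + 2·5 = -183
  a_7 = -2·-183 + 3·59 + 2·-25 = 493
  a_8 = -2·493 + 3·-183 + 2·59 = -1417
  a_9 = -2·-1417 + 3·493 + 2·-183 = 3947
  a_10 = -2·3947 + 3·-1417 + 2·493 = -11159

-2,3,2 ; -11159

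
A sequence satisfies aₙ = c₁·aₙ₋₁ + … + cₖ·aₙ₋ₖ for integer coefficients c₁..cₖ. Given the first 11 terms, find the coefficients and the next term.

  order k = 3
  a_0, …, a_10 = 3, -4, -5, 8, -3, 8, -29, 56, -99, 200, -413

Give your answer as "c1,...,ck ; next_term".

-2,-1,-2 ; 824

  a_3 = -2·-5 + -1·-4 + -2·3 = 8
  a_4 = -2·8 + -1·-5 + -2·-4 = -3
  a_5 = -2·-3 + -1·8 + -2·-5 = 8
  a_6 = -2·8 + -1·-3 + -2·8 = -29
  a_7 = -2·-29 + -1·8 + -2·-3 = 56
  a_8 = -2·56 + -1·-29 + -2·8 = -99
  a_9 = -2·-99 + -1·56 + -2·-29 = 200
  a_10 = -2·200 + -1·-99 + -2·56 = -413
  a_11 = -2·-413 + -1·200 + -2·-99 = 824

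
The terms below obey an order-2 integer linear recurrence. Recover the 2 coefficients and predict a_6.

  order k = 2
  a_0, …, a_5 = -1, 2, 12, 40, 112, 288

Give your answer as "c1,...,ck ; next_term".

  a_2 = 4·2 + -4·-1 = 12
  a_3 = 4·12 + -4·2 = 40
  a_4 = 4·40 + -4·12 = 112
  a_5 = 4·112 + -4·40 = 288
  a_6 = 4·288 + -4·112 = 704

4,-4 ; 704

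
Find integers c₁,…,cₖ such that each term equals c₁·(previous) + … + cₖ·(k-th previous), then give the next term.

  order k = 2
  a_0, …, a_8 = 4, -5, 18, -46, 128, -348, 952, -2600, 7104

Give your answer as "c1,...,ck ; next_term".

  a_2 = -2·-5 + 2·4 = 18
  a_3 = -2·18 + 2·-5 = -46
  a_4 = -2·-46 + 2·18 = 128
  a_5 = -2·128 + 2·-46 = -348
  a_6 = -2·-348 + 2·128 = 952
  a_7 = -2·952 + 2·-348 = -2600
  a_8 = -2·-2600 + 2·952 = 7104
  a_9 = -2·7104 + 2·-2600 = -19408

-2,2 ; -19408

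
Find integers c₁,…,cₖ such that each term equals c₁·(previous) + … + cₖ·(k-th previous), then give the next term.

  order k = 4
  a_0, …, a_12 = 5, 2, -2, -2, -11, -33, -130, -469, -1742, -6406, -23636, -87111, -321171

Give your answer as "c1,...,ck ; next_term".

  a_4 = 3·-2 + 3·-2 + -2·2 + 1·5 = -11
  a_5 = 3·-11 + 3·-2 + -2·-2 + 1·2 = -33
  a_6 = 3·-33 + 3·-11 + -2·-2 + 1·-2 = -130
  a_7 = 3·-130 + 3·-33 + -2·-11 + 1·-2 = -469
  a_8 = 3·-469 + 3·-130 + -2·-33 + 1·-11 = -1742
  a_9 = 3·-1742 + 3·-469 + -2·-130 + 1·-33 = -6406
  a_10 = 3·-6406 + 3·-1742 + -2·-469 + 1·-130 = -23636
  a_11 = 3·-23636 + 3·-6406 + -2·-1742 + 1·-469 = -87111
  a_12 = 3·-87111 + 3·-23636 + -2·-6406 + 1·-1742 = -321171
  a_13 = 3·-321171 + 3·-87111 + -2·-23636 + 1·-6406 = -1183980

3,3,-2,1 ; -1183980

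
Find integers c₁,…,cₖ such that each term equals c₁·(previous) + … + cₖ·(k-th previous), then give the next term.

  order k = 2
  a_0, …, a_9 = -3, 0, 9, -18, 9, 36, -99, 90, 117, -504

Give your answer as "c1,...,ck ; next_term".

  a_2 = -2·0 + -3·-3 = 9
  a_3 = -2·9 + -3·0 = -18
  a_4 = -2·-18 + -3·9 = 9
  a_5 = -2·9 + -3·-18 = 36
  a_6 = -2·36 + -3·9 = -99
  a_7 = -2·-99 + -3·36 = 90
  a_8 = -2·90 + -3·-99 = 117
  a_9 = -2·117 + -3·90 = -504
  a_10 = -2·-504 + -3·117 = 657

-2,-3 ; 657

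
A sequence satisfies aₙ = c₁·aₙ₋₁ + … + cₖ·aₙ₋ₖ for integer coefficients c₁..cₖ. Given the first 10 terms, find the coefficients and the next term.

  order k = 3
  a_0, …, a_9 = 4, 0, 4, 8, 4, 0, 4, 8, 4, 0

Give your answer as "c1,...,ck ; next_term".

1,-1,1 ; 4

  a_3 = 1·4 + -1·0 + 1·4 = 8
  a_4 = 1·8 + -1·4 + 1·0 = 4
  a_5 = 1·4 + -1·8 + 1·4 = 0
  a_6 = 1·0 + -1·4 + 1·8 = 4
  a_7 = 1·4 + -1·0 + 1·4 = 8
  a_8 = 1·8 + -1·4 + 1·0 = 4
  a_9 = 1·4 + -1·8 + 1·4 = 0
  a_10 = 1·0 + -1·4 + 1·8 = 4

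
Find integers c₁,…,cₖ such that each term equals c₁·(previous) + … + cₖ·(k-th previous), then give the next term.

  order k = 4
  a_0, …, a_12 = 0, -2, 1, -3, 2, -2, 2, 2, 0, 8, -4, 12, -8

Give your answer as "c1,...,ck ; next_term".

0,2,0,-2 ; 8

  a_4 = 0·-3 + 2·1 + 0·-2 + -2·0 = 2
  a_5 = 0·2 + 2·-3 + 0·1 + -2·-2 = -2
  a_6 = 0·-2 + 2·2 + 0·-3 + -2·1 = 2
  a_7 = 0·2 + 2·-2 + 0·2 + -2·-3 = 2
  a_8 = 0·2 + 2·2 + 0·-2 + -2·2 = 0
  a_9 = 0·0 + 2·2 + 0·2 + -2·-2 = 8
  a_10 = 0·8 + 2·0 + 0·2 + -2·2 = -4
  a_11 = 0·-4 + 2·8 + 0·0 + -2·2 = 12
  a_12 = 0·12 + 2·-4 + 0·8 + -2·0 = -8
  a_13 = 0·-8 + 2·12 + 0·-4 + -2·8 = 8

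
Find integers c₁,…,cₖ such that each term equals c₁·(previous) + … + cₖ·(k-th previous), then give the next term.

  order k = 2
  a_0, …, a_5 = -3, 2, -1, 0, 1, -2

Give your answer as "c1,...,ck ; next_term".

  a_2 = -2·2 + -1·-3 = -1
  a_3 = -2·-1 + -1·2 = 0
  a_4 = -2·0 + -1·-1 = 1
  a_5 = -2·1 + -1·0 = -2
  a_6 = -2·-2 + -1·1 = 3

-2,-1 ; 3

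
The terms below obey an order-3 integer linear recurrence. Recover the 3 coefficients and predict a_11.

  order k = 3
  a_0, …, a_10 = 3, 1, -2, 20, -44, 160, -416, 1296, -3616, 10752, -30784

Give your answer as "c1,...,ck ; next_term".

-2,4,4 ; 90112

  a_3 = -2·-2 + 4·1 + 4·3 = 20
  a_4 = -2·20 + 4·-2 + 4·1 = -44
  a_5 = -2·-44 + 4·20 + 4·-2 = 160
  a_6 = -2·160 + 4·-44 + 4·20 = -416
  a_7 = -2·-416 + 4·160 + 4·-44 = 1296
  a_8 = -2·1296 + 4·-416 + 4·160 = -3616
  a_9 = -2·-3616 + 4·1296 + 4·-416 = 10752
  a_10 = -2·10752 + 4·-3616 + 4·1296 = -30784
  a_11 = -2·-30784 + 4·10752 + 4·-3616 = 90112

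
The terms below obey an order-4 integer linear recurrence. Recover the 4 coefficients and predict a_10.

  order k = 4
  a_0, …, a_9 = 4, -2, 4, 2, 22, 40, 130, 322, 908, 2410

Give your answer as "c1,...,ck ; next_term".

  a_4 = 2·2 + 2·4 + -1·-2 + 2·4 = 22
  a_5 = 2·22 + 2·2 + -1·4 + 2·-2 = 40
  a_6 = 2·40 + 2·22 + -1·2 + 2·4 = 130
  a_7 = 2·130 + 2·40 + -1·22 + 2·2 = 322
  a_8 = 2·322 + 2·130 + -1·40 + 2·22 = 908
  a_9 = 2·908 + 2·322 + -1·130 + 2·40 = 2410
  a_10 = 2·2410 + 2·908 + -1·322 + 2·130 = 6574

2,2,-1,2 ; 6574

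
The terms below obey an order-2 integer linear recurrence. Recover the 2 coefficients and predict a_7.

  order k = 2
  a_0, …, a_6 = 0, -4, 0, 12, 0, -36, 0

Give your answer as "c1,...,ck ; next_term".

  a_2 = 0·-4 + -3·0 = 0
  a_3 = 0·0 + -3·-4 = 12
  a_4 = 0·12 + -3·0 = 0
  a_5 = 0·0 + -3·12 = -36
  a_6 = 0·-36 + -3·0 = 0
  a_7 = 0·0 + -3·-36 = 108

0,-3 ; 108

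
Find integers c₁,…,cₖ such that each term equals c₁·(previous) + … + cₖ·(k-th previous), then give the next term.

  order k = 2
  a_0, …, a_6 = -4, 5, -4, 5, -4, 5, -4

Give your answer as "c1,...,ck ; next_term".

0,1 ; 5

  a_2 = 0·5 + 1·-4 = -4
  a_3 = 0·-4 + 1·5 = 5
  a_4 = 0·5 + 1·-4 = -4
  a_5 = 0·-4 + 1·5 = 5
  a_6 = 0·5 + 1·-4 = -4
  a_7 = 0·-4 + 1·5 = 5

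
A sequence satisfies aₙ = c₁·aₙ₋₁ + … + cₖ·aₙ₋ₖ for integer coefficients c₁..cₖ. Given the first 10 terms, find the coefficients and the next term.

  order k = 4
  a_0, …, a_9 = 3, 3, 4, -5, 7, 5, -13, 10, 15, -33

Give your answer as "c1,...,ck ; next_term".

  a_4 = -1·-5 + -1·4 + 1·3 + 1·3 = 7
  a_5 = -1·7 + -1·-5 + 1·4 + 1·3 = 5
  a_6 = -1·5 + -1·7 + 1·-5 + 1·4 = -13
  a_7 = -1·-13 + -1·5 + 1·7 + 1·-5 = 10
  a_8 = -1·10 + -1·-13 + 1·5 + 1·7 = 15
  a_9 = -1·15 + -1·10 + 1·-13 + 1·5 = -33
  a_10 = -1·-33 + -1·15 + 1·10 + 1·-13 = 15

-1,-1,1,1 ; 15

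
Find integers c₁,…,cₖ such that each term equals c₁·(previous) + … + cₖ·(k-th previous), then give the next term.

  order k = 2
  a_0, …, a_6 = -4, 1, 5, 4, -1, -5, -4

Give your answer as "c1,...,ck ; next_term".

1,-1 ; 1

  a_2 = 1·1 + -1·-4 = 5
  a_3 = 1·5 + -1·1 = 4
  a_4 = 1·4 + -1·5 = -1
  a_5 = 1·-1 + -1·4 = -5
  a_6 = 1·-5 + -1·-1 = -4
  a_7 = 1·-4 + -1·-5 = 1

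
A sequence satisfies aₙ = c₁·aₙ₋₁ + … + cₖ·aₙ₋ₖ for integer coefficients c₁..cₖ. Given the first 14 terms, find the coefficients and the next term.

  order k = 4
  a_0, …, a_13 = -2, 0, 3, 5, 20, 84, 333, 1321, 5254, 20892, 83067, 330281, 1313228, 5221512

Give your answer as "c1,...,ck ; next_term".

3,3,3,2 ; 20761197

  a_4 = 3·5 + 3·3 + 3·0 + 2·-2 = 20
  a_5 = 3·20 + 3·5 + 3·3 + 2·0 = 84
  a_6 = 3·84 + 3·20 + 3·5 + 2·3 = 333
  a_7 = 3·333 + 3·84 + 3·20 + 2·5 = 1321
  a_8 = 3·1321 + 3·333 + 3·84 + 2·20 = 5254
  a_9 = 3·5254 + 3·1321 + 3·333 + 2·84 = 20892
  a_10 = 3·20892 + 3·5254 + 3·1321 + 2·333 = 83067
  a_11 = 3·83067 + 3·20892 + 3·5254 + 2·1321 = 330281
  a_12 = 3·330281 + 3·83067 + 3·20892 + 2·5254 = 1313228
  a_13 = 3·1313228 + 3·330281 + 3·83067 + 2·20892 = 5221512
  a_14 = 3·5221512 + 3·1313228 + 3·330281 + 2·83067 = 20761197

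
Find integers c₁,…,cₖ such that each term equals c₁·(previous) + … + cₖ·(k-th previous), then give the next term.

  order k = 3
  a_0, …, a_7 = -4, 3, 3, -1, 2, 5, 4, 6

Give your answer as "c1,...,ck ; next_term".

1,0,1 ; 11

  a_3 = 1·3 + 0·3 + 1·-4 = -1
  a_4 = 1·-1 + 0·3 + 1·3 = 2
  a_5 = 1·2 + 0·-1 + 1·3 = 5
  a_6 = 1·5 + 0·2 + 1·-1 = 4
  a_7 = 1·4 + 0·5 + 1·2 = 6
  a_8 = 1·6 + 0·4 + 1·5 = 11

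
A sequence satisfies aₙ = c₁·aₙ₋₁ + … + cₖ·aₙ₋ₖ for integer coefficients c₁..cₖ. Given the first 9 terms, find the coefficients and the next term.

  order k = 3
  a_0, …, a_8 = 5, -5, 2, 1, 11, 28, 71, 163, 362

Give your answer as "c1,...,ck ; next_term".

3,-1,-2 ; 781

  a_3 = 3·2 + -1·-5 + -2·5 = 1
  a_4 = 3·1 + -1·2 + -2·-5 = 11
  a_5 = 3·11 + -1·1 + -2·2 = 28
  a_6 = 3·28 + -1·11 + -2·1 = 71
  a_7 = 3·71 + -1·28 + -2·11 = 163
  a_8 = 3·163 + -1·71 + -2·28 = 362
  a_9 = 3·362 + -1·163 + -2·71 = 781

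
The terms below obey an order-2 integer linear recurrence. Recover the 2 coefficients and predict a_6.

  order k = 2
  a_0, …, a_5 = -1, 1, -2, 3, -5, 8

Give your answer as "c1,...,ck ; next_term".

  a_2 = -1·1 + 1·-1 = -2
  a_3 = -1·-2 + 1·1 = 3
  a_4 = -1·3 + 1·-2 = -5
  a_5 = -1·-5 + 1·3 = 8
  a_6 = -1·8 + 1·-5 = -13

-1,1 ; -13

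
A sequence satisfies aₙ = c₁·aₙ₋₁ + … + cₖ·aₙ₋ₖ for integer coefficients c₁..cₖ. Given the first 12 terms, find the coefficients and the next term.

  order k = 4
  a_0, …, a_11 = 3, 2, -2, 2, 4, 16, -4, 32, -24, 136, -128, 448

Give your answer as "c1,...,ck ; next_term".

  a_4 = 0·2 + 2·-2 + -2·2 + 4·3 = 4
  a_5 = 0·4 + 2·2 + -2·-2 + 4·2 = 16
  a_6 = 0·16 + 2·4 + -2·2 + 4·-2 = -4
  a_7 = 0·-4 + 2·16 + -2·4 + 4·2 = 32
  a_8 = 0·32 + 2·-4 + -2·16 + 4·4 = -24
  a_9 = 0·-24 + 2·32 + -2·-4 + 4·16 = 136
  a_10 = 0·136 + 2·-24 + -2·32 + 4·-4 = -128
  a_11 = 0·-128 + 2·136 + -2·-24 + 4·32 = 448
  a_12 = 0·448 + 2·-128 + -2·136 + 4·-24 = -624

0,2,-2,4 ; -624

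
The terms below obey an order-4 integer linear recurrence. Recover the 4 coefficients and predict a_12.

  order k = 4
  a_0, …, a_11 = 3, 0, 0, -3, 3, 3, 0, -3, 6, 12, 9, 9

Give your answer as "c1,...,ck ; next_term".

  a_4 = 1·-3 + 0·0 + 1·0 + 2·3 = 3
  a_5 = 1·3 + 0·-3 + 1·0 + 2·0 = 3
  a_6 = 1·3 + 0·3 + 1·-3 + 2·0 = 0
  a_7 = 1·0 + 0·3 + 1·3 + 2·-3 = -3
  a_8 = 1·-3 + 0·0 + 1·3 + 2·3 = 6
  a_9 = 1·6 + 0·-3 + 1·0 + 2·3 = 12
  a_10 = 1·12 + 0·6 + 1·-3 + 2·0 = 9
  a_11 = 1·9 + 0·12 + 1·6 + 2·-3 = 9
  a_12 = 1·9 + 0·9 + 1·12 + 2·6 = 33

1,0,1,2 ; 33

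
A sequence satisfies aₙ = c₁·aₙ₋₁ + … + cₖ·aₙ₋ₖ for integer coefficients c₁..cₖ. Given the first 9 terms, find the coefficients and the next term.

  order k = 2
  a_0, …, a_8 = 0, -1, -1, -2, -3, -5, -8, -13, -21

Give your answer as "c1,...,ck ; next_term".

1,1 ; -34

  a_2 = 1·-1 + 1·0 = -1
  a_3 = 1·-1 + 1·-1 = -2
  a_4 = 1·-2 + 1·-1 = -3
  a_5 = 1·-3 + 1·-2 = -5
  a_6 = 1·-5 + 1·-3 = -8
  a_7 = 1·-8 + 1·-5 = -13
  a_8 = 1·-13 + 1·-8 = -21
  a_9 = 1·-21 + 1·-13 = -34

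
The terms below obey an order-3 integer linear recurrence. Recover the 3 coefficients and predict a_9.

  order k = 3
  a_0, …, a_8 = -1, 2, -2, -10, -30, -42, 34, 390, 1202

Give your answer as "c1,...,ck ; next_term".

3,-4,-4 ; 1910

  a_3 = 3·-2 + -4·2 + -4·-1 = -10
  a_4 = 3·-10 + -4·-2 + -4·2 = -30
  a_5 = 3·-30 + -4·-10 + -4·-2 = -42
  a_6 = 3·-42 + -4·-30 + -4·-10 = 34
  a_7 = 3·34 + -4·-42 + -4·-30 = 390
  a_8 = 3·390 + -4·34 + -4·-42 = 1202
  a_9 = 3·1202 + -4·390 + -4·34 = 1910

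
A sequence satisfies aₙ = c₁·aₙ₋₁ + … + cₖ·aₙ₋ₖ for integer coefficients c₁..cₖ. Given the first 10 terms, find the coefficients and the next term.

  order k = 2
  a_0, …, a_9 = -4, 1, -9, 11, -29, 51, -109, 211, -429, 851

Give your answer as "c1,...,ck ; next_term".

-1,2 ; -1709

  a_2 = -1·1 + 2·-4 = -9
  a_3 = -1·-9 + 2·1 = 11
  a_4 = -1·11 + 2·-9 = -29
  a_5 = -1·-29 + 2·11 = 51
  a_6 = -1·51 + 2·-29 = -109
  a_7 = -1·-109 + 2·51 = 211
  a_8 = -1·211 + 2·-109 = -429
  a_9 = -1·-429 + 2·211 = 851
  a_10 = -1·851 + 2·-429 = -1709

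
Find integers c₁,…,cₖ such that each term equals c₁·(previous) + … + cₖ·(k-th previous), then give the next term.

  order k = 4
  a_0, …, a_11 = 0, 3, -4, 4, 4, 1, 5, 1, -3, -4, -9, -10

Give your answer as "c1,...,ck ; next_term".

  a_4 = 1·4 + 0·-4 + 0·3 + -1·0 = 4
  a_5 = 1·4 + 0·4 + 0·-4 + -1·3 = 1
  a_6 = 1·1 + 0·4 + 0·4 + -1·-4 = 5
  a_7 = 1·5 + 0·1 + 0·4 + -1·4 = 1
  a_8 = 1·1 + 0·5 + 0·1 + -1·4 = -3
  a_9 = 1·-3 + 0·1 + 0·5 + -1·1 = -4
  a_10 = 1·-4 + 0·-3 + 0·1 + -1·5 = -9
  a_11 = 1·-9 + 0·-4 + 0·-3 + -1·1 = -10
  a_12 = 1·-10 + 0·-9 + 0·-4 + -1·-3 = -7

1,0,0,-1 ; -7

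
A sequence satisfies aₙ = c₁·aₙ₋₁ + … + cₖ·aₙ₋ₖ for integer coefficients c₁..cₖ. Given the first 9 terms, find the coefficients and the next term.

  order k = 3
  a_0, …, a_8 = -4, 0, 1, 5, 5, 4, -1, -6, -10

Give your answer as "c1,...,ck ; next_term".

  a_3 = 1·1 + 0·0 + -1·-4 = 5
  a_4 = 1·5 + 0·1 + -1·0 = 5
  a_5 = 1·5 + 0·5 + -1·1 = 4
  a_6 = 1·4 + 0·5 + -1·5 = -1
  a_7 = 1·-1 + 0·4 + -1·5 = -6
  a_8 = 1·-6 + 0·-1 + -1·4 = -10
  a_9 = 1·-10 + 0·-6 + -1·-1 = -9

1,0,-1 ; -9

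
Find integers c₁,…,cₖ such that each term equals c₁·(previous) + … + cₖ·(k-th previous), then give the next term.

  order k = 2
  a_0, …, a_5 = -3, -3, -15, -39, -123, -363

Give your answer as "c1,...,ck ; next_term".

2,3 ; -1095

  a_2 = 2·-3 + 3·-3 = -15
  a_3 = 2·-15 + 3·-3 = -39
  a_4 = 2·-39 + 3·-15 = -123
  a_5 = 2·-123 + 3·-39 = -363
  a_6 = 2·-363 + 3·-123 = -1095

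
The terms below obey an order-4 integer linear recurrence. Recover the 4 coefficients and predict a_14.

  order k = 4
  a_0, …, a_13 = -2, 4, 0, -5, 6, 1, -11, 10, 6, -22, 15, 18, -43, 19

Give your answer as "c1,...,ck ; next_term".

0,-1,1,-1 ; 46

  a_4 = 0·-5 + -1·0 + 1·4 + -1·-2 = 6
  a_5 = 0·6 + -1·-5 + 1·0 + -1·4 = 1
  a_6 = 0·1 + -1·6 + 1·-5 + -1·0 = -11
  a_7 = 0·-11 + -1·1 + 1·6 + -1·-5 = 10
  a_8 = 0·10 + -1·-11 + 1·1 + -1·6 = 6
  a_9 = 0·6 + -1·10 + 1·-11 + -1·1 = -22
  a_10 = 0·-22 + -1·6 + 1·10 + -1·-11 = 15
  a_11 = 0·15 + -1·-22 + 1·6 + -1·10 = 18
  a_12 = 0·18 + -1·15 + 1·-22 + -1·6 = -43
  a_13 = 0·-43 + -1·18 + 1·15 + -1·-22 = 19
  a_14 = 0·19 + -1·-43 + 1·18 + -1·15 = 46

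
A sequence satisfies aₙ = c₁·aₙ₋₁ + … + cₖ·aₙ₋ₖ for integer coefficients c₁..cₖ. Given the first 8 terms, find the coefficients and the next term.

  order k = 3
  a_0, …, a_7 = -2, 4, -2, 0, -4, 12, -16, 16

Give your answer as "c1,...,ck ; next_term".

-2,-2,-2 ; -24

  a_3 = -2·-2 + -2·4 + -2·-2 = 0
  a_4 = -2·0 + -2·-2 + -2·4 = -4
  a_5 = -2·-4 + -2·0 + -2·-2 = 12
  a_6 = -2·12 + -2·-4 + -2·0 = -16
  a_7 = -2·-16 + -2·12 + -2·-4 = 16
  a_8 = -2·16 + -2·-16 + -2·12 = -24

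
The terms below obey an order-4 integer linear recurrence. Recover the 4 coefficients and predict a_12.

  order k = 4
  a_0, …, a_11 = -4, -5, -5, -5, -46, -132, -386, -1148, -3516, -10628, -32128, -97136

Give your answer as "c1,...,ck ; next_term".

2,2,2,4 ; -293848

  a_4 = 2·-5 + 2·-5 + 2·-5 + 4·-4 = -46
  a_5 = 2·-46 + 2·-5 + 2·-5 + 4·-5 = -132
  a_6 = 2·-132 + 2·-46 + 2·-5 + 4·-5 = -386
  a_7 = 2·-386 + 2·-132 + 2·-46 + 4·-5 = -1148
  a_8 = 2·-1148 + 2·-386 + 2·-132 + 4·-46 = -3516
  a_9 = 2·-3516 + 2·-1148 + 2·-386 + 4·-132 = -10628
  a_10 = 2·-10628 + 2·-3516 + 2·-1148 + 4·-386 = -32128
  a_11 = 2·-32128 + 2·-10628 + 2·-3516 + 4·-1148 = -97136
  a_12 = 2·-97136 + 2·-32128 + 2·-10628 + 4·-3516 = -293848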